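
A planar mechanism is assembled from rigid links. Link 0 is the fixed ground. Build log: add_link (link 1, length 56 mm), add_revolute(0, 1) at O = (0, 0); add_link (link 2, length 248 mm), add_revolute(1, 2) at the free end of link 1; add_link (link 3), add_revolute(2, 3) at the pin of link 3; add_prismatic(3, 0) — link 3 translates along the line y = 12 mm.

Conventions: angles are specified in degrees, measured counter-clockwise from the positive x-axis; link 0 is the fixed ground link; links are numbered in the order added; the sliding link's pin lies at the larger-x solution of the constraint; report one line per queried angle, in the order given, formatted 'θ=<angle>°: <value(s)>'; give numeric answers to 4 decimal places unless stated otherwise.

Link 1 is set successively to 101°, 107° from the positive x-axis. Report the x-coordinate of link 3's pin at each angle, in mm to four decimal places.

geometry: r = 56 mm, L = 248 mm, e = 12 mm
θ=101°: crank pin P = (r cos θ, r sin θ) = (-10.685304, 54.971122)
θ=101°: h = r sin θ − e = 54.971122 − 12 = 42.971122
θ=101°: x = r cos θ + √(L² − h²) = -10.685304 + 244.248813 = 233.563509
θ=107°: crank pin P = (r cos θ, r sin θ) = (-16.372815, 53.553066)
θ=107°: h = r sin θ − e = 53.553066 − 12 = 41.553066
θ=107°: x = r cos θ + √(L² − h²) = -16.372815 + 244.494054 = 228.121239

θ=101°: 233.5635
θ=107°: 228.1212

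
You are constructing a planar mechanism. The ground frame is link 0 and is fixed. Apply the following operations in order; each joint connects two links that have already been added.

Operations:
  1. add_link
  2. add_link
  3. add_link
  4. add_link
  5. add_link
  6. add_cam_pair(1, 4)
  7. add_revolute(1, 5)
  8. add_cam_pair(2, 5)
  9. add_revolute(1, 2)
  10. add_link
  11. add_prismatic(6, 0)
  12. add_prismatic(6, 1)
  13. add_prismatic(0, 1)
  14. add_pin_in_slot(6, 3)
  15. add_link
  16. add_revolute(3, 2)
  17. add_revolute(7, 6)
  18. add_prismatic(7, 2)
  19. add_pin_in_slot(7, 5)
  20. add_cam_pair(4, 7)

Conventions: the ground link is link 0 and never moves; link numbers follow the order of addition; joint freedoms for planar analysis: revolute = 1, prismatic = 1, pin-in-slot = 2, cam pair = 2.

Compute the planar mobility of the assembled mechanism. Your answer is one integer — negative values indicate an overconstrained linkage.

(L,J1,J2)=(1,0,0); link0 fixed
link1: (2,0,0)
link2: (3,0,0)
link3: (4,0,0)
link4: (5,0,0)
link5: (6,0,0)
C 1-4 [J2]: (6,0,1)
R 1-5 [J1]: (6,1,1)
C 2-5 [J2]: (6,1,2)
R 1-2 [J1]: (6,2,2)
link6: (7,2,2)
P 6-0 [J1]: (7,3,2)
P 6-1 [J1]: (7,4,2)
P 0-1 [J1]: (7,5,2)
PS 6-3 [J2]: (7,5,3)
link7: (8,5,3)
R 3-2 [J1]: (8,6,3)
R 7-6 [J1]: (8,7,3)
P 7-2 [J1]: (8,8,3)
PS 7-5 [J2]: (8,8,4)
C 4-7 [J2]: (8,8,5)
Grübler: 3·7 − 2·8 − 5 = 0

M = 0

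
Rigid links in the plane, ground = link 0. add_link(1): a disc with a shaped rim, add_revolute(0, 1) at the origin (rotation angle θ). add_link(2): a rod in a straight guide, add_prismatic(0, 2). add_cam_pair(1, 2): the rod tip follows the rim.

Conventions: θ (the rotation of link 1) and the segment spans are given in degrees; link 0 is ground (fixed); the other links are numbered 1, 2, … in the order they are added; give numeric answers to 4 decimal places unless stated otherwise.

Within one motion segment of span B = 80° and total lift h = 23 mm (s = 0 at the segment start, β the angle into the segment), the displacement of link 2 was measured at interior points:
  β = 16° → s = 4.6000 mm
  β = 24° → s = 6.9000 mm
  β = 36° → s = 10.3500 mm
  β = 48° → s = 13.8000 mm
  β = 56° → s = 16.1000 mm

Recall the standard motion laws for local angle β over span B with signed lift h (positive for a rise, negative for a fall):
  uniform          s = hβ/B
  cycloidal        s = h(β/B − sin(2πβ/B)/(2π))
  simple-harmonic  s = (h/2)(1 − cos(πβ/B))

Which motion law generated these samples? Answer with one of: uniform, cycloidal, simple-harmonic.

candidates at β/B = r: uniform s = h·r (linear in β); cycloidal s = h·(r − sin(2πr)/(2π)); simple-harmonic s = (h/2)(1 − cos(πr))
β=16°: printed 4.6000 | uniform 4.6000, cycloidal 1.1186, simple-harmonic 2.1963
β=24°: printed 6.9000 | uniform 6.9000, cycloidal 3.4186, simple-harmonic 4.7405
β=36°: printed 10.3500 | uniform 10.3500, cycloidal 9.2188, simple-harmonic 9.7010
β=48°: printed 13.8000 | uniform 13.8000, cycloidal 15.9516, simple-harmonic 15.0537
β=56°: printed 16.1000 | uniform 16.1000, cycloidal 19.5814, simple-harmonic 18.2595
only one law matches every sample → uniform

uniform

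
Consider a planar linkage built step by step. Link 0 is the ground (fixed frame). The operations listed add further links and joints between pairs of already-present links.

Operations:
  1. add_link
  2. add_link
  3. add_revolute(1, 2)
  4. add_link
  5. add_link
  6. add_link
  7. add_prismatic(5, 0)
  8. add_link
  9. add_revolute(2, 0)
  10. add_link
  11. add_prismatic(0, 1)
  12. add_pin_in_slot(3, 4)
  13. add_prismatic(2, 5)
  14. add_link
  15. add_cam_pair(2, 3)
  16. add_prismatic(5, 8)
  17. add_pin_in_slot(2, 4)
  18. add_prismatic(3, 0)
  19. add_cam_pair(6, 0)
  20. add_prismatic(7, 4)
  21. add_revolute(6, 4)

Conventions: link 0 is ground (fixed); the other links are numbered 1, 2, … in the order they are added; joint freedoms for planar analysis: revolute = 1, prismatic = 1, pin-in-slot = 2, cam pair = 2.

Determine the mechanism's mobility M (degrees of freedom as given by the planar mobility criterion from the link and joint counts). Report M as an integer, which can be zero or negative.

L=1 J1=0 J2=0
add link → L=2 J1=0 J2=0
add link → L=3 J1=0 J2=0
R@1,2 dof=1 J1 → L=3 J1=1 J2=0
add link → L=4 J1=1 J2=0
add link → L=5 J1=1 J2=0
add link → L=6 J1=1 J2=0
P@5,0 dof=1 J1 → L=6 J1=2 J2=0
add link → L=7 J1=2 J2=0
R@2,0 dof=1 J1 → L=7 J1=3 J2=0
add link → L=8 J1=3 J2=0
P@0,1 dof=1 J1 → L=8 J1=4 J2=0
PS@3,4 dof=2 J2 → L=8 J1=4 J2=1
P@2,5 dof=1 J1 → L=8 J1=5 J2=1
add link → L=9 J1=5 J2=1
C@2,3 dof=2 J2 → L=9 J1=5 J2=2
P@5,8 dof=1 J1 → L=9 J1=6 J2=2
PS@2,4 dof=2 J2 → L=9 J1=6 J2=3
P@3,0 dof=1 J1 → L=9 J1=7 J2=3
C@6,0 dof=2 J2 → L=9 J1=7 J2=4
P@7,4 dof=1 J1 → L=9 J1=8 J2=4
R@6,4 dof=1 J1 → L=9 J1=9 J2=4
M=3(L−1)−2J1−J2=3·8−2·9−4=2

M = 2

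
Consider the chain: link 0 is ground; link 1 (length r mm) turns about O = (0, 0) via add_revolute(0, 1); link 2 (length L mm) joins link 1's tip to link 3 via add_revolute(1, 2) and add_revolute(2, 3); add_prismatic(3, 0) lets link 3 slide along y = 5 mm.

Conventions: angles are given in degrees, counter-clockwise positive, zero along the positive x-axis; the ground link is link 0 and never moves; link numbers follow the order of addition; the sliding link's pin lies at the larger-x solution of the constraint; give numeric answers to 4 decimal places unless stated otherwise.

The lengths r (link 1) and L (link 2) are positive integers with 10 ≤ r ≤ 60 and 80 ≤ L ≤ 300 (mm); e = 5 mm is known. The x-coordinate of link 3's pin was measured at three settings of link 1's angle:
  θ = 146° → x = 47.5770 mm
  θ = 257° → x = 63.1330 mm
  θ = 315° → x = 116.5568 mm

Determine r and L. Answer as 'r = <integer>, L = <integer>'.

constraint per measurement: (x − r cos θ)² + (r sin θ − e)² = L²
subtracting the θ₁ and θ₂ equations cancels the r² and L² terms:
r = (x₁² − x₂²) / (2[(x₁cos θ₁ + e sin θ₁) − (x₂cos θ₂ + e sin θ₂)]) = 49.0001 → r = 49
L² = (x₁ − r cos θ₁)² + (r sin θ₁ − e)² = 8280.9922 → L = 91.0000 → L = 91
check at θ₃=315°: x = 116.5568 (printed 116.5568) ✓

r = 49, L = 91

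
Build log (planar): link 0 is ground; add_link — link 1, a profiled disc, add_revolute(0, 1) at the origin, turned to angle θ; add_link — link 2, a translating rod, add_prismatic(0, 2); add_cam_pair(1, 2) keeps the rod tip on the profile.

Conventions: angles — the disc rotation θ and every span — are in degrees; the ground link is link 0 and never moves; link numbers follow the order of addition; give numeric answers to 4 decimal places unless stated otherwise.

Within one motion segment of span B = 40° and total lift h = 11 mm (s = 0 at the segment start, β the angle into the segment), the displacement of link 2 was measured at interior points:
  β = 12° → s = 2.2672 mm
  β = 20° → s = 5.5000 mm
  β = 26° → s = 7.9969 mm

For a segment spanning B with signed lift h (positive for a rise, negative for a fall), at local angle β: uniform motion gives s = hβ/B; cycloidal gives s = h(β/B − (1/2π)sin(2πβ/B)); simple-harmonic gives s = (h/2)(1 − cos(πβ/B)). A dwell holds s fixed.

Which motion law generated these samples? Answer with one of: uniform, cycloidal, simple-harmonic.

candidates at β/B = r: uniform s = h·r (linear in β); cycloidal s = h·(r − sin(2πr)/(2π)); simple-harmonic s = (h/2)(1 − cos(πr))
β=12°: printed 2.2672 | uniform 3.3000, cycloidal 1.6350, simple-harmonic 2.2672
β=20°: printed 5.5000 | uniform 5.5000, cycloidal 5.5000, simple-harmonic 5.5000
β=26°: printed 7.9969 | uniform 7.1500, cycloidal 8.5663, simple-harmonic 7.9969
only one law matches every sample → simple-harmonic

simple-harmonic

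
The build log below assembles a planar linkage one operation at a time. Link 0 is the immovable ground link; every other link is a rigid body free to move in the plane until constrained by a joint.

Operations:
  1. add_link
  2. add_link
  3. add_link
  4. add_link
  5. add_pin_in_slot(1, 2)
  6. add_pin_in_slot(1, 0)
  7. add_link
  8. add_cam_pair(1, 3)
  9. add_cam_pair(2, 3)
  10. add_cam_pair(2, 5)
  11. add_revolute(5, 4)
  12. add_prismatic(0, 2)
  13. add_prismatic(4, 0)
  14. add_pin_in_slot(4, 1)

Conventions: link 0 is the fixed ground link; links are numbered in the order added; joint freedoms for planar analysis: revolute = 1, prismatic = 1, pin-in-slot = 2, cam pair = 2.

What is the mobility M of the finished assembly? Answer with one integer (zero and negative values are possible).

(L,J1,J2)=(1,0,0); link0 fixed
link1: (2,0,0)
link2: (3,0,0)
link3: (4,0,0)
link4: (5,0,0)
PS 1-2 [J2]: (5,0,1)
PS 1-0 [J2]: (5,0,2)
link5: (6,0,2)
C 1-3 [J2]: (6,0,3)
C 2-3 [J2]: (6,0,4)
C 2-5 [J2]: (6,0,5)
R 5-4 [J1]: (6,1,5)
P 0-2 [J1]: (6,2,5)
P 4-0 [J1]: (6,3,5)
PS 4-1 [J2]: (6,3,6)
Grübler: 3·5 − 2·3 − 6 = 3

M = 3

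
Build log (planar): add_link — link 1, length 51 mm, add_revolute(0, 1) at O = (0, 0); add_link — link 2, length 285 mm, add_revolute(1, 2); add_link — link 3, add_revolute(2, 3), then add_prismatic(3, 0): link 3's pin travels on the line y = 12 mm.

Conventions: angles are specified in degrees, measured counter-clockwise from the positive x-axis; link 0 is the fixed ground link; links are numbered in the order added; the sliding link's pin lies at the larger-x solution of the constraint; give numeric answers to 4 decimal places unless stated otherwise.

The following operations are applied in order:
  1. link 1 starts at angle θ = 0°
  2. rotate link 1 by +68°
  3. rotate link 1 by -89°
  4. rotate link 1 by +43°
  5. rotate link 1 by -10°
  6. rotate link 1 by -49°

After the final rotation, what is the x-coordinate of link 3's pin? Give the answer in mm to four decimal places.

geometry: r = 51 mm, L = 285 mm, e = 12 mm; θ starts at 0°
rotate link 1 by +68°: θ ← 0° +68° = 68°
rotate link 1 by -89°: θ ← 68° -89° = -21°
rotate link 1 by +43°: θ ← -21° +43° = 22°
rotate link 1 by -10°: θ ← 22° -10° = 12°
rotate link 1 by -49°: θ ← 12° -49° = -37°
crank pin P = (r cos θ, r sin θ) = (40.730411, -30.692566)
h = r sin θ − e = -30.692566 − 12 = -42.692566
x = r cos θ + √(L² − h²) = 40.730411 + 281.784217 = 322.514628

322.5146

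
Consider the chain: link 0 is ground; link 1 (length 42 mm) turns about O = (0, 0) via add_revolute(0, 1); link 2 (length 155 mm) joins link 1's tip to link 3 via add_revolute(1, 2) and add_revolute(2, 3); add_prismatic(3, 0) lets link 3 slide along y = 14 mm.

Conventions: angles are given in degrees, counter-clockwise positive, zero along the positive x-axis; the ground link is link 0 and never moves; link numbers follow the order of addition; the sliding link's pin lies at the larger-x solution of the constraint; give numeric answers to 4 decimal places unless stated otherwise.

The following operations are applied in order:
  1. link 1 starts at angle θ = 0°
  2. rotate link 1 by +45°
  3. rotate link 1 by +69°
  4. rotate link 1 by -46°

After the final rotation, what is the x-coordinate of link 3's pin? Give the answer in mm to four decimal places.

geometry: r = 42 mm, L = 155 mm, e = 14 mm; θ starts at 0°
rotate link 1 by +45°: θ ← 0° +45° = 45°
rotate link 1 by +69°: θ ← 45° +69° = 114°
rotate link 1 by -46°: θ ← 114° -46° = 68°
crank pin P = (r cos θ, r sin θ) = (15.733477, 38.941722)
h = r sin θ − e = 38.941722 − 14 = 24.941722
x = r cos θ + √(L² − h²) = 15.733477 + 152.980098 = 168.713575

168.7136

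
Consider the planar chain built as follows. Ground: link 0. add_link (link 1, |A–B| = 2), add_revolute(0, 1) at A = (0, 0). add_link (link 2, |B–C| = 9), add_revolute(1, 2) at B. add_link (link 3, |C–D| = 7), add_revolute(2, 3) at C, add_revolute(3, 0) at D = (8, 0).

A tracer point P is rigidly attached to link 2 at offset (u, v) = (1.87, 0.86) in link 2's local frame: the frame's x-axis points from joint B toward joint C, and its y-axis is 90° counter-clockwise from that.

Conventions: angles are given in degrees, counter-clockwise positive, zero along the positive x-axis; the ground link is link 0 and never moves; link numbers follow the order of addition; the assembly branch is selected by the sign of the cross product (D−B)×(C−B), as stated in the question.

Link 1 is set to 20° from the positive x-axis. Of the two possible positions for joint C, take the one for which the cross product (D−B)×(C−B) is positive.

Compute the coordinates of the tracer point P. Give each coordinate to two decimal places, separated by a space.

A=(0,0), D=(8.00,0)
B = A + 2.00·(cos20°, sin20°) = (1.8794, 0.6840)
|BD| = 6.1587
circle(B,9.00) ∩ circle(D,7.00): a=5.6773, h=6.9834
  candidates: C₊=(8.2972,6.9937) cross=43.009; C₋=(6.7459,-6.8867) cross=-43.009
  branch + wants cross > 0 → take C=(8.2972,6.9937) (cross=43.009)
ex = (C−B)/|BC| = (0.7131,0.7011); ey = (-0.7011,0.7131)
P = B + 1.87·ex + 0.86·ey = (2.6099,2.6083)

2.61 2.61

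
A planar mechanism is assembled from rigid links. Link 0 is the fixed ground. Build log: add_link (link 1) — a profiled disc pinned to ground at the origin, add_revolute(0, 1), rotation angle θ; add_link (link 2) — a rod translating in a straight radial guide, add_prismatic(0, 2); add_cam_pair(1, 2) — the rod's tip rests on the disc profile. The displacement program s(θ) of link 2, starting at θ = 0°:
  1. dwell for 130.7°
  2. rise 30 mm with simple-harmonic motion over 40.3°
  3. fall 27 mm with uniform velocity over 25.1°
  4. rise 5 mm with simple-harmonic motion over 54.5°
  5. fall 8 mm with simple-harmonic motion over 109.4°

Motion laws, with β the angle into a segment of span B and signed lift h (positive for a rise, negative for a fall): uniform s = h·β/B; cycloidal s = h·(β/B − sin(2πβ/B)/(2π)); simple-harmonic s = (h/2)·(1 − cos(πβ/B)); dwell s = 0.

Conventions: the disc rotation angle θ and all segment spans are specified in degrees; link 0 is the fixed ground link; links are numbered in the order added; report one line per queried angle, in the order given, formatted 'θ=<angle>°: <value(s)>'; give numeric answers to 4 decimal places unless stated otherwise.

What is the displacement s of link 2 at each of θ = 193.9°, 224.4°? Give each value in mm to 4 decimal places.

seg 1 [0°–130.7°] dwell: s stays 0.0000
seg 2 [130.7°–171°] simple-harmonic, h=30: full span → s += 30 → s = 30.0000
seg 3 [171°–196.1°] uniform, h=-27: θ=193.9° here. β=22.9, B=25.1. -27·22.9/25.1 = -24.6335 → s = 5.3665
seg 3 [171°–196.1°] uniform, h=-27: full span → s += -27 → s = 3.0000
seg 4 [196.1°–250.6°] simple-harmonic, h=5: θ=224.4° here. β=28.3, B=54.5. 5/2·(1 − cos(π·0.5193)) = 2.6512 → s = 5.6512

θ=193.9°: 5.3665
θ=224.4°: 5.6512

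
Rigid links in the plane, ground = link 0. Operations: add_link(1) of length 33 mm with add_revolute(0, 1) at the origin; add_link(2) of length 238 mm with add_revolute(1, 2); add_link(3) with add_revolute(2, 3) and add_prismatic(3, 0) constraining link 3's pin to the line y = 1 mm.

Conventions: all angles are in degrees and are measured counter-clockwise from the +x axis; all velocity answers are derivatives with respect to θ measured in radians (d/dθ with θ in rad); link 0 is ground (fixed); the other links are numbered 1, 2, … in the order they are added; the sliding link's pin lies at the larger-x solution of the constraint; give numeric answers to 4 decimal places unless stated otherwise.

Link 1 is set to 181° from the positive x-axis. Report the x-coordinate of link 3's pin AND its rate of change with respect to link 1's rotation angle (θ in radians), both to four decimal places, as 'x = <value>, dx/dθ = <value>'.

geometry: r = 33 mm, L = 238 mm, e = 1 mm
crank pin P = (r cos θ, r sin θ) = (-32.994974, -0.575929)
h = r sin θ − e = -0.575929 − 1 = -1.575929
x = r cos θ + √(L² − h²) = -32.994974 + 237.994782 = 204.999808
dx/dθ = −r sin θ − h·r cos θ/√(L² − h²) (θ in radians; h = -1.575929) = 0.357447

x = 204.9998, dx/dθ = 0.3574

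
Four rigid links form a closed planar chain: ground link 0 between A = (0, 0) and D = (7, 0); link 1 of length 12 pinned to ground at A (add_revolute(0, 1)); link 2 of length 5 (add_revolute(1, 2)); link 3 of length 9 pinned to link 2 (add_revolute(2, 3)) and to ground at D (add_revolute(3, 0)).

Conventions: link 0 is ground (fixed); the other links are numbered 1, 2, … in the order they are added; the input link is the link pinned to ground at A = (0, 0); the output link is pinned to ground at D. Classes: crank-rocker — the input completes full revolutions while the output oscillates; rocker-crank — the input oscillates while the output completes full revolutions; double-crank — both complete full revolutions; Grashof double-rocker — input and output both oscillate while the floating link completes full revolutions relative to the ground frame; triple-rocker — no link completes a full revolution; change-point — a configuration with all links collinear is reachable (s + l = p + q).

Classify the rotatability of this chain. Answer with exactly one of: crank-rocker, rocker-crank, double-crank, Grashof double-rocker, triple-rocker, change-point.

lengths: ground=7, input=12, coupler=5, output=9
sorted: s=5 (shortest), l=12 (longest), p+q=16
s + l = 17 vs p + q = 16
s + l > p + q → non-Grashof → no link fully rotates → triple-rocker

triple-rocker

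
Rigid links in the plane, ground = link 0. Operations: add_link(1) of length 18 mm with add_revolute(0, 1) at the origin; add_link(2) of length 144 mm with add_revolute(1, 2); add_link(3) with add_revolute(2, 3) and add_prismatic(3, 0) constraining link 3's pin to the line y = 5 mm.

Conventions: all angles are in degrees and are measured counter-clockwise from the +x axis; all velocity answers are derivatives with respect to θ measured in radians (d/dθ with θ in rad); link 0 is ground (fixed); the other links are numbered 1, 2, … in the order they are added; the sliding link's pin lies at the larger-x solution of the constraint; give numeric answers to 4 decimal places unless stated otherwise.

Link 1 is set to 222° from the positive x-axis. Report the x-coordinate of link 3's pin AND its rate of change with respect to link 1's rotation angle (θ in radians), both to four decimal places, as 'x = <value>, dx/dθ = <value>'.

geometry: r = 18 mm, L = 144 mm, e = 5 mm
crank pin P = (r cos θ, r sin θ) = (-13.376607, -12.044351)
h = r sin θ − e = -12.044351 − 5 = -17.044351
x = r cos θ + √(L² − h²) = -13.376607 + 142.987727 = 129.611120
dx/dθ = −r sin θ − h·r cos θ/√(L² − h²) (θ in radians; h = -17.044351) = 10.449839

x = 129.6111, dx/dθ = 10.4498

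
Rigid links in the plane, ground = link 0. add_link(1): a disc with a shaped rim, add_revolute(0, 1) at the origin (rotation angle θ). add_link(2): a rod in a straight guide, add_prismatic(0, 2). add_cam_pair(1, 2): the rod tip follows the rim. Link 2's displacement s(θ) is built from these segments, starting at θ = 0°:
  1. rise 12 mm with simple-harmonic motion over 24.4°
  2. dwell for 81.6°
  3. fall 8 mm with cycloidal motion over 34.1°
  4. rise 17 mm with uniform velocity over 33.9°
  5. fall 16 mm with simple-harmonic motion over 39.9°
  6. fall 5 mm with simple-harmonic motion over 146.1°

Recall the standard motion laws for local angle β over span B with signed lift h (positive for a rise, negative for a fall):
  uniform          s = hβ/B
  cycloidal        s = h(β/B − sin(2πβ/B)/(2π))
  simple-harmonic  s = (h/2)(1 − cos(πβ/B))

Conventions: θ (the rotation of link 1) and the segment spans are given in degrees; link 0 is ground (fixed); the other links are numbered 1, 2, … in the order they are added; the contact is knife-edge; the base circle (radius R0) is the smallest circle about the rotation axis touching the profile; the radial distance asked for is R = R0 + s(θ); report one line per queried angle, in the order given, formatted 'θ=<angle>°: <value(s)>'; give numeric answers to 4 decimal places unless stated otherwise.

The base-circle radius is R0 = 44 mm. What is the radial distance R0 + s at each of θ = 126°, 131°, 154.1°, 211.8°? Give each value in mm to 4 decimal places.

segment 1 (0° to 24.4°, simple-harmonic, h = 12) is passed completely: s = 0.0000 + (12) = 12.0000
segment 2 (24.4° to 106°, dwell): s unchanged at 12.0000
θ = 126° falls in segment 3 (106° to 140.1°, cycloidal, h = -8): β = 126 − 106 = 20°, B = 34.1°; Δs = -8·(0.5865 − sin(2π·0.5865)/(2π)) = -5.3506; s = 12.0000 − 5.3506 = 6.6494
θ = 131° falls in segment 3 (106° to 140.1°, cycloidal, h = -8): β = 131 − 106 = 25°, B = 34.1°; Δs = -8·(0.7331 − sin(2π·0.7331)/(2π)) = -7.1312; s = 12.0000 − 7.1312 = 4.8688
segment 3 (106° to 140.1°, cycloidal, h = -8) is passed completely: s = 12.0000 + (-8) = 4.0000
θ = 154.1° falls in segment 4 (140.1° to 174°, uniform, h = 17): β = 154.1 − 140.1 = 14°, B = 33.9°; Δs = 17·14/33.9 = 7.0206; s = 4.0000 + 7.0206 = 11.0206
segment 4 (140.1° to 174°, uniform, h = 17) is passed completely: s = 4.0000 + (17) = 21.0000
θ = 211.8° falls in segment 5 (174° to 213.9°, simple-harmonic, h = -16): β = 211.8 − 174 = 37.8°, B = 39.9°; Δs = -16/2·(1 − cos(π·0.9474)) = -15.8909; s = 21.0000 − 15.8909 = 5.1091
θ=126°: R = R0 + s = 44 + 6.6494 = 50.6494
θ=131°: R = R0 + s = 44 + 4.8688 = 48.8688
θ=154.1°: R = R0 + s = 44 + 11.0206 = 55.0206
θ=211.8°: R = R0 + s = 44 + 5.1091 = 49.1091

θ=126°: 50.6494
θ=131°: 48.8688
θ=154.1°: 55.0206
θ=211.8°: 49.1091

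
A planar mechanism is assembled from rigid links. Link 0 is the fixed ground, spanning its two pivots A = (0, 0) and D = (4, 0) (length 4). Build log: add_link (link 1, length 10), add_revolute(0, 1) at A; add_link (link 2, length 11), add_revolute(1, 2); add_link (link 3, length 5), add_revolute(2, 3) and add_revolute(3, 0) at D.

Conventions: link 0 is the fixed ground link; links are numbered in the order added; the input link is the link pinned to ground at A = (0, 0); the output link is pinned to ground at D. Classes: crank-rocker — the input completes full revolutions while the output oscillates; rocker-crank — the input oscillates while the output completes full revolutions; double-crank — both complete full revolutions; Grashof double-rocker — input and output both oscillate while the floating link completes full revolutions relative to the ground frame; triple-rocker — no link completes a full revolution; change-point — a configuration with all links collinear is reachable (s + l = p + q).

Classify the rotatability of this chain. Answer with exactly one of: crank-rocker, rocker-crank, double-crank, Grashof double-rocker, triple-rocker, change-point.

lengths: ground=4, input=10, coupler=11, output=5
sorted: s=4 (shortest), l=11 (longest), p+q=15
s + l = 15 vs p + q = 15
s + l = p + q → change-point (collinear configuration reachable)

change-point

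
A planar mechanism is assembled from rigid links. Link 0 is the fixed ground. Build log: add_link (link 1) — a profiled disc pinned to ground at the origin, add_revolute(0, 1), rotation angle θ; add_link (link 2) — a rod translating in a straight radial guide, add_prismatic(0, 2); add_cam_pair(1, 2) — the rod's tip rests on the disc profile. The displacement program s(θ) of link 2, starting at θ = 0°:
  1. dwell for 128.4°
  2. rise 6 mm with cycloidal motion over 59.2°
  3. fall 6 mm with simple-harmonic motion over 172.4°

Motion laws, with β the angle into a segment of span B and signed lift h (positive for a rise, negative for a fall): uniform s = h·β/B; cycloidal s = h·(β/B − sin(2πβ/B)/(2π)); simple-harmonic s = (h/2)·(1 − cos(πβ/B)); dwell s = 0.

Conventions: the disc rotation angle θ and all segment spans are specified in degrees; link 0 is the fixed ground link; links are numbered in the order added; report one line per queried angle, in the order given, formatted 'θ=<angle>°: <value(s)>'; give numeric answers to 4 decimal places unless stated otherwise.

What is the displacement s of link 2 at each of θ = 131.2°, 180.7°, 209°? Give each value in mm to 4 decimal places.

seg 1 [0°–128.4°] dwell: s stays 0.0000
seg 2 [128.4°–187.6°] cycloidal, h=6: θ=131.2° here. β=2.8, B=59.2. 6·(0.0473 − sin(2π·0.0473)/(2π)) = 0.0042 → s = 0.0042
seg 2 [128.4°–187.6°] cycloidal, h=6: θ=180.7° here. β=52.3, B=59.2. 6·(0.8834 − sin(2π·0.8834)/(2π)) = 5.9391 → s = 5.9391
seg 2 [128.4°–187.6°] cycloidal, h=6: full span → s += 6 → s = 6.0000
seg 3 [187.6°–360°] simple-harmonic, h=-6: θ=209° here. β=21.4, B=172.4. -6/2·(1 − cos(π·0.1241)) = -0.2252 → s = 5.7748

θ=131.2°: 0.0042
θ=180.7°: 5.9391
θ=209°: 5.7748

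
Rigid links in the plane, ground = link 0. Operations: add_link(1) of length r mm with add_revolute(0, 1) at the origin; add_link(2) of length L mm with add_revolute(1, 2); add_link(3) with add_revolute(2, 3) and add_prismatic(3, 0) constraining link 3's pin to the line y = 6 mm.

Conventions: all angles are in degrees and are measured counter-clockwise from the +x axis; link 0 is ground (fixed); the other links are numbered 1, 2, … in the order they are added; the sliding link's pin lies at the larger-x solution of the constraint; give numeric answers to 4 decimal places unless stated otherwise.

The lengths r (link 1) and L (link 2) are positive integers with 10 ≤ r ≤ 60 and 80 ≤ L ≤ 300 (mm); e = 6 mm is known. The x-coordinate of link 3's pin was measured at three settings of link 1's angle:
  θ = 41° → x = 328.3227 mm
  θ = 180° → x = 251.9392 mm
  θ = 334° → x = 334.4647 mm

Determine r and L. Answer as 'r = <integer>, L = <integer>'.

constraint per measurement: (x − r cos θ)² + (r sin θ − e)² = L²
subtracting the θ₁ and θ₂ equations cancels the r² and L² terms:
r = (x₁² − x₂²) / (2[(x₁cos θ₁ + e sin θ₁) − (x₂cos θ₂ + e sin θ₂)]) = 44.0000 → r = 44
L² = (x₁ − r cos θ₁)² + (r sin θ₁ − e)² = 87616.0269 → L = 296.0000 → L = 296
check at θ₃=334°: x = 334.4647 (printed 334.4647) ✓

r = 44, L = 296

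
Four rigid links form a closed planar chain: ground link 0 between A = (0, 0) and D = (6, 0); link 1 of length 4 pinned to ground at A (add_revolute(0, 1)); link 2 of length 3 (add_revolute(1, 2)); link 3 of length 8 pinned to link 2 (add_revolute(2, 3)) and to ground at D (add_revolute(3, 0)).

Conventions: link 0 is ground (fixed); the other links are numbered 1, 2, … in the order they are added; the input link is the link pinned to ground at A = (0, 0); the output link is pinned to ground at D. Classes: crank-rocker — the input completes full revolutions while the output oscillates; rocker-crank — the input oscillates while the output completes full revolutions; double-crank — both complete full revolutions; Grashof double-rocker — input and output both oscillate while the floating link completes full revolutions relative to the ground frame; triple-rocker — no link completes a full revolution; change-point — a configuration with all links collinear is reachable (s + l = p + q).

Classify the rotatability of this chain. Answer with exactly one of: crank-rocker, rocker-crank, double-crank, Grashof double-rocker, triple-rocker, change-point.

lengths: ground=6, input=4, coupler=3, output=8
sorted: s=3 (shortest), l=8 (longest), p+q=10
s + l = 11 vs p + q = 10
s + l > p + q → non-Grashof → no link fully rotates → triple-rocker

triple-rocker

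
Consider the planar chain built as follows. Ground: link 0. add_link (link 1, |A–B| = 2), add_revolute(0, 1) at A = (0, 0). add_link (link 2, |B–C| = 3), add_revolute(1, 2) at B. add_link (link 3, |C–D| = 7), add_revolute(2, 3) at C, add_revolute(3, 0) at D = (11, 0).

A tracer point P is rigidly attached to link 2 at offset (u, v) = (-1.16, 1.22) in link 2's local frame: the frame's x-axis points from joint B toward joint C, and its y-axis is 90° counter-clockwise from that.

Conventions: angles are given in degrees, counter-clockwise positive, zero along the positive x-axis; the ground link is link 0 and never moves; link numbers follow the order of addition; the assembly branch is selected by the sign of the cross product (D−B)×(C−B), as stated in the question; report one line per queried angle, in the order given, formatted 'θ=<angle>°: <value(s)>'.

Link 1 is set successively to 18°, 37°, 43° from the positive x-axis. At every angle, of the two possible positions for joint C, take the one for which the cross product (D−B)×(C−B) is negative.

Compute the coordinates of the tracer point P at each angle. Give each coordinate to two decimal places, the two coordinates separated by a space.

A=(0,0), D=(11.00,0)
θ=18°: B = A + 2.00·(cos18°, sin18°) = (1.9021, 0.6180)
θ=18°: |BD| = 9.1189
θ=18°: circle(B,3.00) ∩ circle(D,7.00): a=2.3662, h=1.8442
θ=18°:   candidates: C₊=(4.3878,2.2977) cross=16.817; C₋=(4.1378,-1.3823) cross=-16.817
θ=18°:   branch - wants cross < 0 → take C=(4.1378,-1.3823) (cross=-16.817)
θ=18°: ex = (C−B)/|BC| = (0.7452,-0.6668); ey = (0.6668,0.7452)
θ=18°: P = B + -1.16·ex + 1.22·ey = (1.8511,2.3007)
θ=37°: B = A + 2.00·(cos37°, sin37°) = (1.5973, 1.2036)
θ=37°: |BD| = 9.4795
θ=37°: circle(B,3.00) ∩ circle(D,7.00): a=2.6299, h=1.4435
θ=37°:   candidates: C₊=(4.3892,2.3015) cross=13.683; C₋=(4.0226,-0.5621) cross=-13.683
θ=37°:   branch - wants cross < 0 → take C=(4.0226,-0.5621) (cross=-13.683)
θ=37°: ex = (C−B)/|BC| = (0.8084,-0.5886); ey = (0.5886,0.8084)
θ=37°: P = B + -1.16·ex + 1.22·ey = (1.3775,2.8727)
θ=43°: B = A + 2.00·(cos43°, sin43°) = (1.4627, 1.3640)
θ=43°: |BD| = 9.6343
θ=43°: circle(B,3.00) ∩ circle(D,7.00): a=2.7413, h=1.2188
θ=43°:   candidates: C₊=(4.3489,2.1824) cross=11.742; C₋=(4.0038,-0.2306) cross=-11.742
θ=43°:   branch - wants cross < 0 → take C=(4.0038,-0.2306) (cross=-11.742)
θ=43°: ex = (C−B)/|BC| = (0.8470,-0.5315); ey = (0.5315,0.8470)
θ=43°: P = B + -1.16·ex + 1.22·ey = (1.1286,3.0140)

θ=18°: 1.85 2.30
θ=37°: 1.38 2.87
θ=43°: 1.13 3.01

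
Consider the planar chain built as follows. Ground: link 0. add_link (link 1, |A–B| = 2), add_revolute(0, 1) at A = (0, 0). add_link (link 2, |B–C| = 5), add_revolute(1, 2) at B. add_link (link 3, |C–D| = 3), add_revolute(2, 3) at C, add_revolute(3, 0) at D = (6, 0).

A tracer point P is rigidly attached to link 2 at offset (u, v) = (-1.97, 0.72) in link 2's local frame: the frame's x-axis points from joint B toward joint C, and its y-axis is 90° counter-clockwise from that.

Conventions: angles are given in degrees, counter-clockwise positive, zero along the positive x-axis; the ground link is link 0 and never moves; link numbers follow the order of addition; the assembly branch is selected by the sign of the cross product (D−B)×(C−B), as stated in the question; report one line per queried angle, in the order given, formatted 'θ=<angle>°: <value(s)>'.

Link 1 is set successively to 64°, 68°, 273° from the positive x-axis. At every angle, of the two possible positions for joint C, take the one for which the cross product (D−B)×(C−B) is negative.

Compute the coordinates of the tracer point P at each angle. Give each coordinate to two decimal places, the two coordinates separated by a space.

A=(0,0), D=(6.00,0)
θ=64°: B = A + 2.00·(cos64°, sin64°) = (0.8767, 1.7976)
θ=64°: |BD| = 5.4295
θ=64°: circle(B,5.00) ∩ circle(D,3.00): a=4.1882, h=2.7312
θ=64°:   candidates: C₊=(5.7329,2.9881) cross=14.829; C₋=(3.9245,-2.1662) cross=-14.829
θ=64°:   branch - wants cross < 0 → take C=(3.9245,-2.1662) (cross=-14.829)
θ=64°: ex = (C−B)/|BC| = (0.6095,-0.7927); ey = (0.7927,0.6095)
θ=64°: P = B + -1.97·ex + 0.72·ey = (0.2467,3.7982)
θ=68°: B = A + 2.00·(cos68°, sin68°) = (0.7492, 1.8544)
θ=68°: |BD| = 5.5686
θ=68°: circle(B,5.00) ∩ circle(D,3.00): a=4.2209, h=2.6803
θ=68°:   candidates: C₊=(5.6218,2.9761) cross=14.925; C₋=(3.8367,-2.0785) cross=-14.925
θ=68°:   branch - wants cross < 0 → take C=(3.8367,-2.0785) (cross=-14.925)
θ=68°: ex = (C−B)/|BC| = (0.6175,-0.7866); ey = (0.7866,0.6175)
θ=68°: P = B + -1.97·ex + 0.72·ey = (0.0991,3.8485)
θ=273°: B = A + 2.00·(cos273°, sin273°) = (0.1047, -1.9973)
θ=273°: |BD| = 6.2245
θ=273°: circle(B,5.00) ∩ circle(D,3.00): a=4.3975, h=2.3795
θ=273°:   candidates: C₊=(3.5061,1.6675) cross=14.811; C₋=(5.0332,-2.8399) cross=-14.811
θ=273°:   branch - wants cross < 0 → take C=(5.0332,-2.8399) (cross=-14.811)
θ=273°: ex = (C−B)/|BC| = (0.9857,-0.1685); ey = (0.1685,0.9857)
θ=273°: P = B + -1.97·ex + 0.72·ey = (-1.7158,-0.9555)

θ=64°: 0.25 3.80
θ=68°: 0.10 3.85
θ=273°: -1.72 -0.96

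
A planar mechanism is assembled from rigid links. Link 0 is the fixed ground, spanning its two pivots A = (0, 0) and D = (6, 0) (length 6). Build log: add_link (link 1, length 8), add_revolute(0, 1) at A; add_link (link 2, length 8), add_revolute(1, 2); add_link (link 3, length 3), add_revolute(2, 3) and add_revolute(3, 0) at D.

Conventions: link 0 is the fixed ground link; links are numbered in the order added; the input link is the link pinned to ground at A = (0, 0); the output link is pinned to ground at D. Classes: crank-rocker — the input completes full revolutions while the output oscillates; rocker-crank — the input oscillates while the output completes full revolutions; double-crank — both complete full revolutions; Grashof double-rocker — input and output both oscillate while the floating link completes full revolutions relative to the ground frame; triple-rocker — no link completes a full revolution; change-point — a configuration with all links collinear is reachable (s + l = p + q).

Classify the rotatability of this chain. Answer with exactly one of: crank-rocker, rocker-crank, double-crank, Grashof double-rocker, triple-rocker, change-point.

lengths: ground=6, input=8, coupler=8, output=3
sorted: s=3 (shortest), l=8 (longest), p+q=14
s + l = 11 vs p + q = 14
s + l < p + q (Grashof) with shortest = output link → rocker-crank

rocker-crank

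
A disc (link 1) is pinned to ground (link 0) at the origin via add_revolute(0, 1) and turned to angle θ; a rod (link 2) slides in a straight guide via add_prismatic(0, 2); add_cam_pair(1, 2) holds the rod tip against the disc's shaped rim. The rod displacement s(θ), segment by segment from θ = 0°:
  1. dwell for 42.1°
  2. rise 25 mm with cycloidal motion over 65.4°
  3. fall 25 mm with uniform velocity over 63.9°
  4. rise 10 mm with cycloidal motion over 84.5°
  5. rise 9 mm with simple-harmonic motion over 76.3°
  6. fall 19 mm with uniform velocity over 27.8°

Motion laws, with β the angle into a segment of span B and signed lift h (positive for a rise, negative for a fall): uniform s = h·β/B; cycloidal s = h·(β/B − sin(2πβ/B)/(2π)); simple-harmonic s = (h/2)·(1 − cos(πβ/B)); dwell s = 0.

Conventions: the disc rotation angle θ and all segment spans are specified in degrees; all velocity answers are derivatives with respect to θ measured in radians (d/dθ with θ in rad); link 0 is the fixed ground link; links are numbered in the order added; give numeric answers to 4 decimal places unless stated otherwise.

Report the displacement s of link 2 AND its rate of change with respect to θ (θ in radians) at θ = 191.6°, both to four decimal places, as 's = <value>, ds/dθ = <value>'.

segment 1 (0° to 42.1°, dwell): s unchanged at 0.0000
segment 2 (42.1° to 107.5°, cycloidal, h = 25) is passed completely: s = 0.0000 + (25) = 25.0000
segment 3 (107.5° to 171.4°, uniform, h = -25) is passed completely: s = 25.0000 + (-25) = 0.0000
θ = 191.6° falls in segment 4 (171.4° to 255.9°, cycloidal, h = 10): β = 191.6 − 171.4 = 20.2°, B = 84.5°; Δs = 10·(0.2391 − sin(2π·0.2391)/(2π)) = 0.8027; s = 0.0000 + 0.8027 = 0.8027
velocity in seg [171.4°–255.9°] (cycloidal), θ in radians: β = 20.2° = 0.3526 rad, B = 84.5° = 1.4748 rad; ds/dθ = (h/B)(1 − cos(2πβ/B)) = (10/1.4748)(1 − cos(2π·0.2391)) = 6.314563 mm/rad

s = 0.8027, ds/dθ = 6.3146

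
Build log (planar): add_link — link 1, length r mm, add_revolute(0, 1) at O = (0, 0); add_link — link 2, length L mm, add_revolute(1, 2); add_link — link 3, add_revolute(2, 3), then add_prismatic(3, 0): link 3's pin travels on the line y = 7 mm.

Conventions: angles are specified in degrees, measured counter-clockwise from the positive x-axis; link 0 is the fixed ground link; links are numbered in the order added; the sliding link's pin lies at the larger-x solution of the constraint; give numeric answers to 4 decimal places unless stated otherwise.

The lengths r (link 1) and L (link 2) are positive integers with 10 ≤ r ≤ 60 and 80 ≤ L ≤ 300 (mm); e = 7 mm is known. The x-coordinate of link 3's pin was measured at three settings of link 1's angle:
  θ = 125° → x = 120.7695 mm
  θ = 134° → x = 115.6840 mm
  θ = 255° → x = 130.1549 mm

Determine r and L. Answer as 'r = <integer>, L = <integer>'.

constraint per measurement: (x − r cos θ)² + (r sin θ − e)² = L²
subtracting the θ₁ and θ₂ equations cancels the r² and L² terms:
r = (x₁² − x₂²) / (2[(x₁cos θ₁ + e sin θ₁) − (x₂cos θ₂ + e sin θ₂)]) = 51.0002 → r = 51
L² = (x₁ − r cos θ₁)² + (r sin θ₁ − e)² = 23715.9926 → L = 154.0000 → L = 154
check at θ₃=255°: x = 130.1549 (printed 130.1549) ✓

r = 51, L = 154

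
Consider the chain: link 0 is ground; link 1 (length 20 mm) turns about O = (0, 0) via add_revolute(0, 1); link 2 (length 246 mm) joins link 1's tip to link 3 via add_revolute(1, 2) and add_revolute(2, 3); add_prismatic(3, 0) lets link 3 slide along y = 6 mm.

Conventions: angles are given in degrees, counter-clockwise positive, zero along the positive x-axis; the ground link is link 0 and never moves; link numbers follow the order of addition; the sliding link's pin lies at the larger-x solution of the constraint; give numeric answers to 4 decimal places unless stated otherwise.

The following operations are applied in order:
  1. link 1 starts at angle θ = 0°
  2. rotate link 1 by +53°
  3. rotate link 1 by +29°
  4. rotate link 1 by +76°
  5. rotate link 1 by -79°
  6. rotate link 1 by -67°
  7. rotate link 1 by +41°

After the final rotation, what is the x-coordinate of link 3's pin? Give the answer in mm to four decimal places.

geometry: r = 20 mm, L = 246 mm, e = 6 mm; θ starts at 0°
rotate link 1 by +53°: θ ← 0° +53° = 53°
rotate link 1 by +29°: θ ← 53° +29° = 82°
rotate link 1 by +76°: θ ← 82° +76° = 158°
rotate link 1 by -79°: θ ← 158° -79° = 79°
rotate link 1 by -67°: θ ← 79° -67° = 12°
rotate link 1 by +41°: θ ← 12° +41° = 53°
crank pin P = (r cos θ, r sin θ) = (12.036300, 15.972710)
h = r sin θ − e = 15.972710 − 6 = 9.972710
x = r cos θ + √(L² − h²) = 12.036300 + 245.797773 = 257.834073

257.8341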